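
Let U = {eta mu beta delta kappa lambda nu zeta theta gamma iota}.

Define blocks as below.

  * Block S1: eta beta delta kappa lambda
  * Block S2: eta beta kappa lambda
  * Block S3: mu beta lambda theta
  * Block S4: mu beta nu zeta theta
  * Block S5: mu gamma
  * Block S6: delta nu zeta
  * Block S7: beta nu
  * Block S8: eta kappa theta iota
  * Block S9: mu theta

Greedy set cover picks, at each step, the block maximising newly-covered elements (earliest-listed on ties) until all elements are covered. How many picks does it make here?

Greedy: pick S1 (covers 5 new) → pick S4 (covers 4 new) → pick S5 (covers 1 new) → pick S8 (covers 1 new). Total picks: 4.

4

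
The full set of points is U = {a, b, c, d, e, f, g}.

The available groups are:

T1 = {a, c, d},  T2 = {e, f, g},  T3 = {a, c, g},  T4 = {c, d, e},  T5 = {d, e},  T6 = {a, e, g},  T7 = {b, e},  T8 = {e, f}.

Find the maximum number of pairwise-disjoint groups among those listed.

T3, T5 are pairwise disjoint (T3={a,c,g}; T5={d,e}).
Every remaining group overlaps one of these, and no 3 of the listed groups are pairwise disjoint, so 2 is the maximum.

2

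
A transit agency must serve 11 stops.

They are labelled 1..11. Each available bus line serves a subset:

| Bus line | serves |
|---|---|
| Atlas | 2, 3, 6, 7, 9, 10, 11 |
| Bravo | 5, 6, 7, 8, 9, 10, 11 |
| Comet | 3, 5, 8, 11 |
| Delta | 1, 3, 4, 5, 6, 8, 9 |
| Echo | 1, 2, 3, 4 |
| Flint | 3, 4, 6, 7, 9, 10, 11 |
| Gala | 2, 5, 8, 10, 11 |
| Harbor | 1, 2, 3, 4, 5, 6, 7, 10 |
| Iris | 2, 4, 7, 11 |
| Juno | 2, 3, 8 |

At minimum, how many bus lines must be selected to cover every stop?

2

Take {Bravo, Echo}. Their union is {1, 2, 3, 4, 5, 6, 7, 8, 9, 10, 11}, which is all 11 stops.
No single bus line has all 11 stops (the largest, Harbor, has 8), so 2 is optimal.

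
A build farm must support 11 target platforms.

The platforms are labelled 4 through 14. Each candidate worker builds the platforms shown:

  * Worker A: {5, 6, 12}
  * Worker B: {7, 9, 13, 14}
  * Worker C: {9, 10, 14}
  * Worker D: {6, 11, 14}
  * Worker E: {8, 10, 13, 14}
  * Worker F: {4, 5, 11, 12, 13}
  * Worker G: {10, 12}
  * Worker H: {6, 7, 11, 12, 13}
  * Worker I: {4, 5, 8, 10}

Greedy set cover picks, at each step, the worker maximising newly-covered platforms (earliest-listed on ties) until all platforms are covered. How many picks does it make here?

4

Greedy: pick F (covers 5 new) → pick B (covers 3 new) → pick E (covers 2 new) → pick A (covers 1 new). Total picks: 4.
(The true minimum cover uses only 3 workers, so greedy is not optimal here.)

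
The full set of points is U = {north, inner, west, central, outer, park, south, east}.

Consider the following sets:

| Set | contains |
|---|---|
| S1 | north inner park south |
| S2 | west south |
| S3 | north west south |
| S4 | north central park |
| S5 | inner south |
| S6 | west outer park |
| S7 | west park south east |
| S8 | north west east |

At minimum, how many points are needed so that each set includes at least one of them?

3

Take H = {inner, west, central}. Each listed set contains at least one of these, so H is a hitting set of size 3.
No choice of 2 points meets every set, so 3 is the minimum.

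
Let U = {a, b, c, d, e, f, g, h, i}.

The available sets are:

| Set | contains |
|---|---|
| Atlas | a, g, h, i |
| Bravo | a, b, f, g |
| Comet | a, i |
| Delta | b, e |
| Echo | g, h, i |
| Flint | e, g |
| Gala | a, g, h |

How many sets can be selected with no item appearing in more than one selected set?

2

Atlas, Delta are pairwise disjoint (Atlas={a,g,h,i}; Delta={b,e}).
Every remaining set overlaps one of these, and no 3 of the listed sets are pairwise disjoint, so 2 is the maximum.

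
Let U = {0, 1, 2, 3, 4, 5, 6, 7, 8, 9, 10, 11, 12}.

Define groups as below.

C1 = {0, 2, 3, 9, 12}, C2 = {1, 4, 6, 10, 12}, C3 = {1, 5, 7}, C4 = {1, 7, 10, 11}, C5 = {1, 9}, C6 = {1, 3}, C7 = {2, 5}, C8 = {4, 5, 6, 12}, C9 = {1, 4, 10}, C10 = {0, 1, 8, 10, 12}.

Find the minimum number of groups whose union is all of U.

C1, C4, C8, and C10 cover everything between them: the union {0, 1, 2, 3, 4, 5, 6, 7, 8, 9, 10, 11, 12} is all of U.
Only C10 contains 8, so C10 is forced; the remaining 8 elements need at least 3 more groups (each remaining group adds at most 3) — so at least 4 groups are needed, and 4 is optimal.

4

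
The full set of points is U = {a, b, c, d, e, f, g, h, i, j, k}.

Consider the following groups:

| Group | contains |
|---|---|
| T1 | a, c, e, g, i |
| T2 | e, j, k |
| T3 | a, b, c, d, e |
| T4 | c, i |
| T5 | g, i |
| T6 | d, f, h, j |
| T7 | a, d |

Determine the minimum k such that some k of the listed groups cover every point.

T2, T3, T5, and T6 cover everything between them: the union {a, b, c, d, e, f, g, h, i, j, k} is all of U.
No 3 of the 7 groups cover everything (all 35 combinations miss at least one point), so 4 is optimal.

4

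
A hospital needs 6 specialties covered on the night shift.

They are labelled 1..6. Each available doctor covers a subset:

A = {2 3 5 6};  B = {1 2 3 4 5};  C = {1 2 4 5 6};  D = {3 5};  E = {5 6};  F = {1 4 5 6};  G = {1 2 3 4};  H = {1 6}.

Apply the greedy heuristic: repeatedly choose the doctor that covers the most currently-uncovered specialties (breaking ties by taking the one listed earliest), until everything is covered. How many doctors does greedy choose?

Greedy: pick B (covers 5 new) → pick A (covers 1 new). Total picks: 2.

2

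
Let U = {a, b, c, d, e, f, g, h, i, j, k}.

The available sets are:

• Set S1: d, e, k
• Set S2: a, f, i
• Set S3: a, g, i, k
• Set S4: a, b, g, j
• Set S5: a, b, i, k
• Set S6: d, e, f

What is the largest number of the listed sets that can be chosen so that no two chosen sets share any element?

2

S4, S6 are pairwise disjoint (S4={a,b,g,j}; S6={d,e,f}).
Every remaining set overlaps one of these, and no 3 of the listed sets are pairwise disjoint, so 2 is the maximum.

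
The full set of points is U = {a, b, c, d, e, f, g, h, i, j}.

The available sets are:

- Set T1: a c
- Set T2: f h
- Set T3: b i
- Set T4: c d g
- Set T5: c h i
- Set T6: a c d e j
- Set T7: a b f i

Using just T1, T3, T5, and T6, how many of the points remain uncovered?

2

Union of T1, T3, T5, T6 = {a, b, c, d, e, h, i, j}.
Not covered: f, g — 2 points.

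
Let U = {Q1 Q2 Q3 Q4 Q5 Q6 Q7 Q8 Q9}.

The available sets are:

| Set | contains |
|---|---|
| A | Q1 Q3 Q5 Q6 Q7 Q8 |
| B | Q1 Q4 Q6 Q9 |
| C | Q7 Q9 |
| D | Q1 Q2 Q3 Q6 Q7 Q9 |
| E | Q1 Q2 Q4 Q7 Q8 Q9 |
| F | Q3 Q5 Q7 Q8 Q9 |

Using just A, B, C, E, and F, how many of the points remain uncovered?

0

Union of A, B, C, E, F = {Q1, Q2, Q3, Q4, Q5, Q6, Q7, Q8, Q9} — that's every point, so 0 are uncovered.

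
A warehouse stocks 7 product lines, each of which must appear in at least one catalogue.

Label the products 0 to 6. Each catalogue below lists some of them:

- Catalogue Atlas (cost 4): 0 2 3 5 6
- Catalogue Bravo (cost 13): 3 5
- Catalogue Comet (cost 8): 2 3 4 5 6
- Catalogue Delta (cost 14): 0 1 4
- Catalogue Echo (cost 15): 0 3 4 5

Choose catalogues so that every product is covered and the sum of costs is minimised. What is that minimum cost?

Atlas, Delta together cover every product (Atlas ∪ Delta = {0, 1, 2, 3, 4, 5, 6}); total cost 4 + 14 = 18.
No covering selection has total cost below 18.

18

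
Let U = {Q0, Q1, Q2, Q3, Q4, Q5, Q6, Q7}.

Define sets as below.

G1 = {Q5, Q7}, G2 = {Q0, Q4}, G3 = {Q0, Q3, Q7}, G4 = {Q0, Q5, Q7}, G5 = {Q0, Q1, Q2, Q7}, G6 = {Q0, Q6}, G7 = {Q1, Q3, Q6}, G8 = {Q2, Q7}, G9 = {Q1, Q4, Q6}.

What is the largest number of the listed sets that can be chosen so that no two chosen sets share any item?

3

G2, G7, G8 are pairwise disjoint (G2={Q0,Q4}; G7={Q1,Q3,Q6}; G8={Q2,Q7}).
Every remaining set overlaps one of these, and no 4 of the listed sets are pairwise disjoint, so 3 is the maximum.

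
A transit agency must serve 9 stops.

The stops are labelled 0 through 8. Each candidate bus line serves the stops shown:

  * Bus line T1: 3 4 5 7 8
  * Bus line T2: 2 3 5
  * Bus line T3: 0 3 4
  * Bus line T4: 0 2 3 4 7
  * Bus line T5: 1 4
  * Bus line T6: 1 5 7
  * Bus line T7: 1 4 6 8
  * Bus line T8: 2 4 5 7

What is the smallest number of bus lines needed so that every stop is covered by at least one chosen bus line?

Take {T3, T7, T8}. Their union is {0, 1, 2, 3, 4, 5, 6, 7, 8}, which is all 9 stops.
Only T7 contains 6, so T7 is forced; the remaining 5 stops need at least 2 more bus lines (each remaining bus line adds at most 4) — so at least 3 bus lines are needed, and 3 is optimal.

3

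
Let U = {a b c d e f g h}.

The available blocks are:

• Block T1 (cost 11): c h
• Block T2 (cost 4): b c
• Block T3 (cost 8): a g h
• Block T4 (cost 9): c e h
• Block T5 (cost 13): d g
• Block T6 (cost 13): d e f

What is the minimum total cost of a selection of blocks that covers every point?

T2, T3, T6 together cover every point (T2 ∪ T3 ∪ T6 = {a, b, c, d, e, f, g, h}); total cost 4 + 8 + 13 = 25.
No covering selection has total cost below 25.

25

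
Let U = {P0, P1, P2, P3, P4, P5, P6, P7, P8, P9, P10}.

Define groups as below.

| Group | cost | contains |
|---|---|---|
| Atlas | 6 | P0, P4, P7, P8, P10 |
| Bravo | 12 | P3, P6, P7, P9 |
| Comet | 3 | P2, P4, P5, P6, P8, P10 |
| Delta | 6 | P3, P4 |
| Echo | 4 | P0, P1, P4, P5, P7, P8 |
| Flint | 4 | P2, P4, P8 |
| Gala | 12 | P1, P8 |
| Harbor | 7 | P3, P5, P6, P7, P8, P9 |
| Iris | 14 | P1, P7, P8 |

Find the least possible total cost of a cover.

Comet, Echo, Harbor together cover every element (Comet ∪ Echo ∪ Harbor = {P0, P1, P2, P3, P4, P5, P6, P7, P8, P9, P10}); total cost 3 + 4 + 7 = 14.
No covering selection has total cost below 14.

14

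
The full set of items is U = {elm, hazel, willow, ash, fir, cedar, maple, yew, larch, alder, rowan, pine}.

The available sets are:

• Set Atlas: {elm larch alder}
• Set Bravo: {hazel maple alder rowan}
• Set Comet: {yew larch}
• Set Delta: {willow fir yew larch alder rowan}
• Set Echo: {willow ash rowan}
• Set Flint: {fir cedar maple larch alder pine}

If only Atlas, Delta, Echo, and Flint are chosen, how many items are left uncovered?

Union of Atlas, Delta, Echo, Flint = {elm, willow, ash, fir, cedar, maple, yew, larch, alder, rowan, pine}.
Not covered: hazel — 1 item.

1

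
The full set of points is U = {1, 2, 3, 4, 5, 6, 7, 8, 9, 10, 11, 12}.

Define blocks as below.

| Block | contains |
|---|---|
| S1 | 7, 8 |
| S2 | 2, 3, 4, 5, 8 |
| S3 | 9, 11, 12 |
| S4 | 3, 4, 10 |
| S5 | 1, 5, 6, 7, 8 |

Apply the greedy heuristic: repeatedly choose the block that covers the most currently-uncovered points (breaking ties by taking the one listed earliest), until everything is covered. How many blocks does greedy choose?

4

Greedy: pick S2 (covers 5 new) → pick S3 (covers 3 new) → pick S5 (covers 3 new) → pick S4 (covers 1 new). Total picks: 4.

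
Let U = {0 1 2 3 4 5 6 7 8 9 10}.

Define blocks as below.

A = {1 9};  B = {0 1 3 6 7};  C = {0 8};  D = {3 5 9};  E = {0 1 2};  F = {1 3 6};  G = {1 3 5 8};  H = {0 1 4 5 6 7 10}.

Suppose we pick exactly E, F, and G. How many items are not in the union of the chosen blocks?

Union of E, F, G = {0, 1, 2, 3, 5, 6, 8}.
Not covered: 4, 7, 9, 10 — 4 items.

4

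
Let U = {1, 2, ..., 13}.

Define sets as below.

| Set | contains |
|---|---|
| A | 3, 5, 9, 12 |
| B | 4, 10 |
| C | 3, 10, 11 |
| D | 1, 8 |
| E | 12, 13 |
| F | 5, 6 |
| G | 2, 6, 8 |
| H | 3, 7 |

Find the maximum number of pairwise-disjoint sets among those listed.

5

B, D, E, F, H are pairwise disjoint (B={4,10}; D={1,8}; E={12,13}; F={5,6}; H={3,7}).
Every remaining set overlaps one of these, and no 6 of the listed sets are pairwise disjoint, so 5 is the maximum.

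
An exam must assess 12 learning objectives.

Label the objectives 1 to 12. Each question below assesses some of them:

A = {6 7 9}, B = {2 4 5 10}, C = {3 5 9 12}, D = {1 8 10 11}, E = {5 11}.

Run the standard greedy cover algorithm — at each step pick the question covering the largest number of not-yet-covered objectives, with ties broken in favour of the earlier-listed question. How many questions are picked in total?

Greedy: pick B (covers 4 new) → pick A (covers 3 new) → pick D (covers 3 new) → pick C (covers 2 new). Total picks: 4.

4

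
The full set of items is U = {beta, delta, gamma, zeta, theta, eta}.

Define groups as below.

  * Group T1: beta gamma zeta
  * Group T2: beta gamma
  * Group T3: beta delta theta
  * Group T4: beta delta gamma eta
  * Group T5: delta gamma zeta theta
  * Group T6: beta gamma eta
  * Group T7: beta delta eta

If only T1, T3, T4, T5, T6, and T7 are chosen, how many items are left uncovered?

0

Union of T1, T3, T4, T5, T6, T7 = {beta, delta, gamma, zeta, theta, eta} — that's every item, so 0 are uncovered.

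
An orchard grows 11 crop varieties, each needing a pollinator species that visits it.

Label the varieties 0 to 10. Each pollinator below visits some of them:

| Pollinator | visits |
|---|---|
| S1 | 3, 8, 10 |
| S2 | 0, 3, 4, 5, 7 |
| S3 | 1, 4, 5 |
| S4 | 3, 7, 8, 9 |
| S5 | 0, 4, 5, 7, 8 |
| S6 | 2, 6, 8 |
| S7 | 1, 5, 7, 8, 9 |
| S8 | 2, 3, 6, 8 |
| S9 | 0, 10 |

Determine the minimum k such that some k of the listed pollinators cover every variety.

Take {S2, S7, S8, S9}. Their union is {0, 1, 2, 3, 4, 5, 6, 7, 8, 9, 10}, which is all 11 varieties.
No 3 of the 9 pollinators cover everything (all 84 combinations miss at least one variety), so 4 is optimal.

4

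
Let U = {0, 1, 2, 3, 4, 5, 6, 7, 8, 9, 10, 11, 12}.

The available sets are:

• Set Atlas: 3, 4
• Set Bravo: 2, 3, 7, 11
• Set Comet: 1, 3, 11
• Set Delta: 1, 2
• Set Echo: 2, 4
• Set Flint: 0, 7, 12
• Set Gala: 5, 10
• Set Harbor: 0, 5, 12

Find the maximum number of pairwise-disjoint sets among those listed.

4

Atlas, Delta, Flint, Gala are pairwise disjoint (Atlas={3,4}; Delta={1,2}; Flint={0,7,12}; Gala={5,10}).
Every remaining set overlaps one of these, and no 5 of the listed sets are pairwise disjoint, so 4 is the maximum.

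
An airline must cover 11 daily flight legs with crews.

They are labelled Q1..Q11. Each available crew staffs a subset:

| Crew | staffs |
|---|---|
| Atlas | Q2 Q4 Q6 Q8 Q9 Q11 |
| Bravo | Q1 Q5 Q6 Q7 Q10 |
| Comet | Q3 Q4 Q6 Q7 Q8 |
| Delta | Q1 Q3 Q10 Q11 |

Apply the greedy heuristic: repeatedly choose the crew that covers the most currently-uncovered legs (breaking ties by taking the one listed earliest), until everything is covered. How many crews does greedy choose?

Greedy: pick Atlas (covers 6 new) → pick Bravo (covers 4 new) → pick Comet (covers 1 new). Total picks: 3.

3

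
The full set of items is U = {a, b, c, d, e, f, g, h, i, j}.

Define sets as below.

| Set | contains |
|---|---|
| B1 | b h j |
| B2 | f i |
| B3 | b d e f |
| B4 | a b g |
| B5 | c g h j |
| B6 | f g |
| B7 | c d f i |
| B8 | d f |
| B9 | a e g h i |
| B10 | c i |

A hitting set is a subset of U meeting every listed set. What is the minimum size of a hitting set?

Take T = {f, g, i, j}. Each listed set contains at least one of these, so T is a hitting set of size 4.
No choice of 3 items meets every set, so 4 is the minimum.

4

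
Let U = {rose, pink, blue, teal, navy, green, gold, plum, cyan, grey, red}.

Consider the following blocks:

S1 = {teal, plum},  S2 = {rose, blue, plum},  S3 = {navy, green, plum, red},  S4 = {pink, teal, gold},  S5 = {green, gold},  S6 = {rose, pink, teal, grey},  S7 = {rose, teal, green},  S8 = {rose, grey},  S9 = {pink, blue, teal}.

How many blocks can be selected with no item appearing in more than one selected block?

S3, S8, S9 are pairwise disjoint (S3={navy,green,plum,red}; S8={rose,grey}; S9={pink,blue,teal}).
Every remaining block overlaps one of these, and no 4 of the listed blocks are pairwise disjoint, so 3 is the maximum.

3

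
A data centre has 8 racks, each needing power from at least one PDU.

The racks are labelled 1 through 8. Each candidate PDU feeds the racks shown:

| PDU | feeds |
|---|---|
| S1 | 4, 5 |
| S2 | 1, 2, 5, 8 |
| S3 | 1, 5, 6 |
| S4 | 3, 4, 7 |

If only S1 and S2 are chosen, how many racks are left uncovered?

Union of S1, S2 = {1, 2, 4, 5, 8}.
Not covered: 3, 6, 7 — 3 racks.

3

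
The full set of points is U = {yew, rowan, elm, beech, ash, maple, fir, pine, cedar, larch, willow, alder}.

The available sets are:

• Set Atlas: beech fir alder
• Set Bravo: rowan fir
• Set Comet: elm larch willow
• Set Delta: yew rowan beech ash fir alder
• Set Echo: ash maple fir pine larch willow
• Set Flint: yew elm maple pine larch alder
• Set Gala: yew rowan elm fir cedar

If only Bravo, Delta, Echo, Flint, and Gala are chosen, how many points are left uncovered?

0

Union of Bravo, Delta, Echo, Flint, Gala = {yew, rowan, elm, beech, ash, maple, fir, pine, cedar, larch, willow, alder} — that's every point, so 0 are uncovered.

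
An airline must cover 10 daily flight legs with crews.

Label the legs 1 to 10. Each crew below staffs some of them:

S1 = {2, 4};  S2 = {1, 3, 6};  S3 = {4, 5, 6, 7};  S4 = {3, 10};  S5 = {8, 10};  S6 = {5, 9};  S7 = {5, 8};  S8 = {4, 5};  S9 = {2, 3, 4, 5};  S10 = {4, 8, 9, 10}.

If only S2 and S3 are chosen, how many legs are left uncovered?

Union of S2, S3 = {1, 3, 4, 5, 6, 7}.
Not covered: 2, 8, 9, 10 — 4 legs.

4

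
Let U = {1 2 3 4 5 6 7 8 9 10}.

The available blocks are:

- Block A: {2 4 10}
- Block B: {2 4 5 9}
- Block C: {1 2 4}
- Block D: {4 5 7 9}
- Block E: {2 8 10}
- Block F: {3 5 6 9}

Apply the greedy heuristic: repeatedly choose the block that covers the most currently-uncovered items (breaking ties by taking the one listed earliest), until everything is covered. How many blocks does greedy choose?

5

Greedy: pick B (covers 4 new) → pick E (covers 2 new) → pick F (covers 2 new) → pick C (covers 1 new) → pick D (covers 1 new). Total picks: 5.
(The true minimum cover uses only 4 blocks, so greedy is not optimal here.)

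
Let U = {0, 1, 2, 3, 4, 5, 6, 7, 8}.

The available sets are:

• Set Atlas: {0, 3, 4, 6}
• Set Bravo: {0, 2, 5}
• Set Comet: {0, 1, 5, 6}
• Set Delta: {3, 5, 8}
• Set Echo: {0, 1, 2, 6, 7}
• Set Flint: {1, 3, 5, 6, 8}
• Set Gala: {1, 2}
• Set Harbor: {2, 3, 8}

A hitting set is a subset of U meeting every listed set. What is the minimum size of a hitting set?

Take H = {2, 4, 5}. Each listed set contains at least one of these, so H is a hitting set of size 3.
No choice of 2 points meets every set, so 3 is the minimum.

3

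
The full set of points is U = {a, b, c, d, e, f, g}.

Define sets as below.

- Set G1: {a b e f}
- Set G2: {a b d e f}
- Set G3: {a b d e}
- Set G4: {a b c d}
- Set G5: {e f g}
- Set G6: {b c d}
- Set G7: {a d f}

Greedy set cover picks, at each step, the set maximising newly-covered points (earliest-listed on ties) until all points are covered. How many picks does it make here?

3

Greedy: pick G2 (covers 5 new) → pick G4 (covers 1 new) → pick G5 (covers 1 new). Total picks: 3.
(The true minimum cover uses only 2 sets, so greedy is not optimal here.)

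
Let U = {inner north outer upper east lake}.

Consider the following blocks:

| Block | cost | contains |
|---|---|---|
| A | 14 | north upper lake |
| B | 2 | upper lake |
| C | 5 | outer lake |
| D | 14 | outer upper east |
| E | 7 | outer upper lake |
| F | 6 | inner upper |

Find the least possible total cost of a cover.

A, D, F together cover every item (A ∪ D ∪ F = {inner, north, outer, upper, east, lake}); total cost 14 + 14 + 6 = 34.
The greedy pick B, C, F, A, D costs 41; no covering selection beats 34.

34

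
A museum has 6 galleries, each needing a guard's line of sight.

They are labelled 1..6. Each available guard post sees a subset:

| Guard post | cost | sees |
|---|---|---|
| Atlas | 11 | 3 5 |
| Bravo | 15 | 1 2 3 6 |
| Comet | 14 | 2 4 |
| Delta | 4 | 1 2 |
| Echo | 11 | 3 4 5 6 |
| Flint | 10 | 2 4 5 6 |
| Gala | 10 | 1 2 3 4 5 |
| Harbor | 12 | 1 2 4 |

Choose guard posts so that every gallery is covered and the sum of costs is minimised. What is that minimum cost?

15

Delta, Echo together cover every gallery (Delta ∪ Echo = {1, 2, 3, 4, 5, 6}); total cost 4 + 11 = 15.
No covering selection has total cost below 15.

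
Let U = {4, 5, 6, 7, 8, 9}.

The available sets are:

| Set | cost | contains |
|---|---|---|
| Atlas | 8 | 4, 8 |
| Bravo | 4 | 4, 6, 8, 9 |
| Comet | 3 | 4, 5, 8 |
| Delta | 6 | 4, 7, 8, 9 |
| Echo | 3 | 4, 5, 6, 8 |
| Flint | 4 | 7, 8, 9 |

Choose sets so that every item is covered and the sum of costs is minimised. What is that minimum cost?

7

Echo, Flint together cover every item (Echo ∪ Flint = {4, 5, 6, 7, 8, 9}); total cost 3 + 4 = 7.
No covering selection has total cost below 7.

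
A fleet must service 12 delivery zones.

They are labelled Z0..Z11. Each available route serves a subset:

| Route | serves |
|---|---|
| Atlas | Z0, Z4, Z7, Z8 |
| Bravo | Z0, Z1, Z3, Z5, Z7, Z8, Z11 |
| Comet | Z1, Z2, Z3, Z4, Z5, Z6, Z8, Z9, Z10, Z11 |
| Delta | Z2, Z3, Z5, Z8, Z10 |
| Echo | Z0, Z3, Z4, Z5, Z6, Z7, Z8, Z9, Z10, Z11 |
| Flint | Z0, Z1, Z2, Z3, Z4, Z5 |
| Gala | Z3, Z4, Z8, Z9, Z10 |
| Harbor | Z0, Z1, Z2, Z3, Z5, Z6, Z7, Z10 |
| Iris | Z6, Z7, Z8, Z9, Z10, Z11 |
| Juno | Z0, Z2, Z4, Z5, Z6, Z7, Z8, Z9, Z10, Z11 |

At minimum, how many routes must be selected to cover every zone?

Take {Comet, Echo}. Their union is {Z0, Z1, Z2, Z3, Z4, Z5, Z6, Z7, Z8, Z9, Z10, Z11}, which is all 12 zones.
No single route has all 12 zones (the largest, Comet, has 10), so 2 is optimal.

2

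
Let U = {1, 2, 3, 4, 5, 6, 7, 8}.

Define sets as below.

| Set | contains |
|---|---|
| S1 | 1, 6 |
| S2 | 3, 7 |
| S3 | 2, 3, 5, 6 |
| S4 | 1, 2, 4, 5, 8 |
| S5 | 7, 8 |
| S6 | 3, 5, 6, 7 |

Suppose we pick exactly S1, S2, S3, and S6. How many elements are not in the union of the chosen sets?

Union of S1, S2, S3, S6 = {1, 2, 3, 5, 6, 7}.
Not covered: 4, 8 — 2 elements.

2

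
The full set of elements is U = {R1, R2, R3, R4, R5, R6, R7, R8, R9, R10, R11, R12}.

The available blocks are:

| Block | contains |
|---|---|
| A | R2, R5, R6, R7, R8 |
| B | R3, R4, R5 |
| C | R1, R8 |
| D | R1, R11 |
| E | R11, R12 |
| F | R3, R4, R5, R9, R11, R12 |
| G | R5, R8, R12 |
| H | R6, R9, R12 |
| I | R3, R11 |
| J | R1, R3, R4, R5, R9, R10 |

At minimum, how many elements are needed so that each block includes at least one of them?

4

Take T = {R1, R3, R8, R12}. Each listed block contains at least one of these, so T is a hitting set of size 4.
No choice of 3 elements meets every block, so 4 is the minimum.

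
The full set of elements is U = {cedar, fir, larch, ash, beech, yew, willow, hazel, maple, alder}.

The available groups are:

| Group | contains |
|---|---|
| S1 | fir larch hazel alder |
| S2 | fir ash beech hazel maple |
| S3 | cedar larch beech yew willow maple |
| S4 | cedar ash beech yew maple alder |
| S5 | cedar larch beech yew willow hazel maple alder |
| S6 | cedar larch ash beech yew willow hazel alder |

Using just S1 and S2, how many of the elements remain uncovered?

Union of S1, S2 = {fir, larch, ash, beech, hazel, maple, alder}.
Not covered: cedar, yew, willow — 3 elements.

3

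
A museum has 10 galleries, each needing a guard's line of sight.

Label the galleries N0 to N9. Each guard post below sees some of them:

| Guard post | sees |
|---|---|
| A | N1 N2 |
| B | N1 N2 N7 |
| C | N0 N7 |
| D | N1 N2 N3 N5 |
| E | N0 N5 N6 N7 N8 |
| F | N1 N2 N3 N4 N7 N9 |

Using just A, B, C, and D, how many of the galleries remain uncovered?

4

Union of A, B, C, D = {N0, N1, N2, N3, N5, N7}.
Not covered: N4, N6, N8, N9 — 4 galleries.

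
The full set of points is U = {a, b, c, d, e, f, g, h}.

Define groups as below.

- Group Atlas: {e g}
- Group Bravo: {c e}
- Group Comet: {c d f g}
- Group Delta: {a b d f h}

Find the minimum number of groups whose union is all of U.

Take {Atlas, Bravo, Delta}. Their union is {a, b, c, d, e, f, g, h}, which is all 8 points.
Only Delta contains a, so Delta is forced; the remaining 3 points need at least 2 more groups (each remaining group adds at most 2) — so at least 3 groups are needed, and 3 is optimal.

3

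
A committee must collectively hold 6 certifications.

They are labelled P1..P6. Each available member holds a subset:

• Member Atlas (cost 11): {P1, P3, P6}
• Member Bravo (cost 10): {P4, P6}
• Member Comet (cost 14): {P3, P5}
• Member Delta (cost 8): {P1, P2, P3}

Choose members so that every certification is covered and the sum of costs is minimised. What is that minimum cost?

32

Bravo, Comet, Delta together cover every certification (Bravo ∪ Comet ∪ Delta = {P1, P2, P3, P4, P5, P6}); total cost 10 + 14 + 8 = 32.
No covering selection has total cost below 32.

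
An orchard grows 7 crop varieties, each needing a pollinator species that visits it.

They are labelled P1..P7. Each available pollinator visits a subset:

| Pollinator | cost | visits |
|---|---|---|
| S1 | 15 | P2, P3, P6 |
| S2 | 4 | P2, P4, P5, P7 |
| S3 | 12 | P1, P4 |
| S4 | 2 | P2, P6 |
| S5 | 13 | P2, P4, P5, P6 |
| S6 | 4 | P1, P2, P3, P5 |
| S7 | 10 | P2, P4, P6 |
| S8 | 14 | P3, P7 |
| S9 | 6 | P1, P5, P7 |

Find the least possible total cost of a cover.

S2, S4, S6 together cover every variety (S2 ∪ S4 ∪ S6 = {P1, P2, P3, P4, P5, P6, P7}); total cost 4 + 2 + 4 = 10.
No covering selection has total cost below 10.

10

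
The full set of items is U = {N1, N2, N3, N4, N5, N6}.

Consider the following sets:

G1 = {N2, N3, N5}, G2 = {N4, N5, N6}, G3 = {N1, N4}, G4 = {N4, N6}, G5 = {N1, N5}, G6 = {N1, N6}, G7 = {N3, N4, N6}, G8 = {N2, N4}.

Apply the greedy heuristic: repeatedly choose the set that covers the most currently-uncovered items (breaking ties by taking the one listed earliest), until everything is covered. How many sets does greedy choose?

3

Greedy: pick G1 (covers 3 new) → pick G2 (covers 2 new) → pick G3 (covers 1 new). Total picks: 3.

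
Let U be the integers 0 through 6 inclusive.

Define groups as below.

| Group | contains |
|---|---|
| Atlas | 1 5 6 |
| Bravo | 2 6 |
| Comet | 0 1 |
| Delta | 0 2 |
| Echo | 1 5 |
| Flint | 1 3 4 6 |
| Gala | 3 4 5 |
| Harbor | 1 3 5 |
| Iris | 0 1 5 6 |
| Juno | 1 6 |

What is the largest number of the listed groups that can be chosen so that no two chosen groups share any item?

Bravo, Comet, Gala are pairwise disjoint (Bravo={2,6}; Comet={0,1}; Gala={3,4,5}).
Every remaining group overlaps one of these, and no 4 of the listed groups are pairwise disjoint, so 3 is the maximum.

3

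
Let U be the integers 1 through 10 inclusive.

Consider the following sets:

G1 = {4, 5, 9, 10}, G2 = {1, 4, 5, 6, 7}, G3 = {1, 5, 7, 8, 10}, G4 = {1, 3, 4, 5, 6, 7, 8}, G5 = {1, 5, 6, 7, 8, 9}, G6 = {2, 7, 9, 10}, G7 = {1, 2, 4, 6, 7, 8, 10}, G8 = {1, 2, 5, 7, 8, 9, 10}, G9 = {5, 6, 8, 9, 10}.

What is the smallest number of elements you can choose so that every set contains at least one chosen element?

2

H = {2, 5} meets every set (each contains at least one member of H), and |H| = 2.
No single element lies in every set, so at least 2 are needed and 2 is optimal.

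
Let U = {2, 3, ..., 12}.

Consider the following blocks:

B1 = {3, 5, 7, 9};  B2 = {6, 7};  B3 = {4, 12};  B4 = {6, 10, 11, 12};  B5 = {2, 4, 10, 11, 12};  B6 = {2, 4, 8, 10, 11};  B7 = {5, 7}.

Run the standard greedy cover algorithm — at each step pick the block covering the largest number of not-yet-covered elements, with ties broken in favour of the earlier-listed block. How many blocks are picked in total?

Greedy: pick B5 (covers 5 new) → pick B1 (covers 4 new) → pick B2 (covers 1 new) → pick B6 (covers 1 new). Total picks: 4.
(The true minimum cover uses only 3 blocks, so greedy is not optimal here.)

4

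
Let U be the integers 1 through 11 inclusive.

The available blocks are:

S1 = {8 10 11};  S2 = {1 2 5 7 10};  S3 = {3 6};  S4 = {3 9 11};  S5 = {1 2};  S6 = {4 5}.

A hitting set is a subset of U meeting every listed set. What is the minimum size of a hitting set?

4

Take H = {1, 3, 5, 10}. Each listed block contains at least one of these, so H is a hitting set of size 4.
The blocks S1, S3, S5, S6 are pairwise disjoint, so any hitting set needs a separate point for each — at least 4. Hence 4 is optimal.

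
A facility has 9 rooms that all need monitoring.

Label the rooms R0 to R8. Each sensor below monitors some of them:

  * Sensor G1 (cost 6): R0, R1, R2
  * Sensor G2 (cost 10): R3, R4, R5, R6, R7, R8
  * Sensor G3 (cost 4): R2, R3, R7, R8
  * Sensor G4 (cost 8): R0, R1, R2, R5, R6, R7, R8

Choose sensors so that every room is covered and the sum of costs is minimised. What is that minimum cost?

16

G1, G2 together cover every room (G1 ∪ G2 = {R0, R1, R2, R3, R4, R5, R6, R7, R8}); total cost 6 + 10 = 16.
The greedy pick G3, G4, G2 costs 22; no covering selection beats 16.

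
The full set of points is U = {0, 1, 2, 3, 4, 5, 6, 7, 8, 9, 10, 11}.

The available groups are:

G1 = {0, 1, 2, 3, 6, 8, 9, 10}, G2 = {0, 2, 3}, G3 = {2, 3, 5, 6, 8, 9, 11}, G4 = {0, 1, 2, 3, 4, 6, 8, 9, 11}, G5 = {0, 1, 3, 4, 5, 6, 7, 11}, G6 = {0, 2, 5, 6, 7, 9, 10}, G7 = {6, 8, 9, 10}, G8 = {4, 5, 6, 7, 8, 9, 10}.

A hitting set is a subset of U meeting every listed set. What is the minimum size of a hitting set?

2

Take H = {0, 9}. Each listed group contains at least one of these, so H is a hitting set of size 2.
The groups G2, G8 are pairwise disjoint, so any hitting set needs a separate point for each — at least 2. Hence 2 is optimal.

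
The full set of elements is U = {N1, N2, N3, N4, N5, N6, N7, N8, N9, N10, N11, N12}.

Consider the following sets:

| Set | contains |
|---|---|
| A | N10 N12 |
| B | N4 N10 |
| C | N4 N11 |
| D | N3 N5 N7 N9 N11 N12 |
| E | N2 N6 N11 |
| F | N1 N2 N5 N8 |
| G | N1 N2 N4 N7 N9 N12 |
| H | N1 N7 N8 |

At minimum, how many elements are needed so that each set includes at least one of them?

3

Take T = {N1, N10, N11}. Each listed set contains at least one of these, so T is a hitting set of size 3.
The sets A, E, H are pairwise disjoint, so any hitting set needs a separate element for each — at least 3. Hence 3 is optimal.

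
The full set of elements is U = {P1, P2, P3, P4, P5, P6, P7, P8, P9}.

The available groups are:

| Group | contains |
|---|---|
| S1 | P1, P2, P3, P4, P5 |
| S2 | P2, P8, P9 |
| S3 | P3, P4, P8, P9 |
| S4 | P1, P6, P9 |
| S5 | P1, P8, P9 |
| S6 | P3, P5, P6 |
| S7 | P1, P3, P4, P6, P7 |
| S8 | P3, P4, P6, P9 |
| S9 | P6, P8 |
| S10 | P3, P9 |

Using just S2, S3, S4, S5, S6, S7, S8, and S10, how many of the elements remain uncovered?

0

Union of S2, S3, S4, S5, S6, S7, S8, S10 = {P1, P2, P3, P4, P5, P6, P7, P8, P9} — that's every element, so 0 are uncovered.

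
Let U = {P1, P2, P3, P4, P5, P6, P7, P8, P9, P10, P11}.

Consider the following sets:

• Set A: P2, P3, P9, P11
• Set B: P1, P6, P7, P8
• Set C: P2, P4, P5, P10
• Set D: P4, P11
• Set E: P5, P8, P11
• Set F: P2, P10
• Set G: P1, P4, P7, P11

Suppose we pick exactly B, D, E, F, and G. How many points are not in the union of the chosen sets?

2

Union of B, D, E, F, G = {P1, P2, P4, P5, P6, P7, P8, P10, P11}.
Not covered: P3, P9 — 2 points.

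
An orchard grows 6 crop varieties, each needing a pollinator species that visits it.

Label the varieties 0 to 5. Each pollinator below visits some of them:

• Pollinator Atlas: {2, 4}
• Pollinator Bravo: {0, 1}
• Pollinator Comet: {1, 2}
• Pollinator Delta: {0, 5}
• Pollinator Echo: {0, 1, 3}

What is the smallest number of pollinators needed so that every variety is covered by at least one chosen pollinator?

3

Take {Atlas, Delta, Echo}. Their union is {0, 1, 2, 3, 4, 5}, which is all 6 varieties.
Only Echo contains 3, so Echo is forced; the remaining 3 varieties need at least 2 more pollinators (each remaining pollinator adds at most 2) — so at least 3 pollinators are needed, and 3 is optimal.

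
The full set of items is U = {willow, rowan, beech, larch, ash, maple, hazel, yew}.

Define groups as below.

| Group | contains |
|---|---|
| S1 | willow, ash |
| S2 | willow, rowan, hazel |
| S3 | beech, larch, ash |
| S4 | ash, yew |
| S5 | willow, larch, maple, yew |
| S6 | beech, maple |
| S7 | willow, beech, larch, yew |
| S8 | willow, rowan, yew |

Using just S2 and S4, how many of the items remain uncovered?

Union of S2, S4 = {willow, rowan, ash, hazel, yew}.
Not covered: beech, larch, maple — 3 items.

3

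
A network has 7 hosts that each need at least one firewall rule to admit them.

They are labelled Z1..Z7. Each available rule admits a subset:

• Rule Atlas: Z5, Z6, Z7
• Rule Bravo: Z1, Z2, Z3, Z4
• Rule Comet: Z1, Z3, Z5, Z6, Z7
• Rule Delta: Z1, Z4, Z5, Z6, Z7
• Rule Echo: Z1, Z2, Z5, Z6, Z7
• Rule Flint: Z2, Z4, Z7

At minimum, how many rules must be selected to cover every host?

Comet and Flint together: Comet ∪ Flint = {Z1, Z2, Z3, Z4, Z5, Z6, Z7} — every host is covered.
No single rule has all 7 hosts (the largest, Comet, has 5), so 2 is optimal.

2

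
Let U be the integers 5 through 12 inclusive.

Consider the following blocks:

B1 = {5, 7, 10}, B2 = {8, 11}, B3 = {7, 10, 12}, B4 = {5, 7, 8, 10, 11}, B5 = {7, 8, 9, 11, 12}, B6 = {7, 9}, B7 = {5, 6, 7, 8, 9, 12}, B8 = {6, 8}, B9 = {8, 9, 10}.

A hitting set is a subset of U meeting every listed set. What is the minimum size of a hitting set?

H = {7, 8} meets every block (each contains at least one member of H), and |H| = 2.
The blocks B6, B8 are pairwise disjoint, so any hitting set needs a separate point for each — at least 2. Hence 2 is optimal.

2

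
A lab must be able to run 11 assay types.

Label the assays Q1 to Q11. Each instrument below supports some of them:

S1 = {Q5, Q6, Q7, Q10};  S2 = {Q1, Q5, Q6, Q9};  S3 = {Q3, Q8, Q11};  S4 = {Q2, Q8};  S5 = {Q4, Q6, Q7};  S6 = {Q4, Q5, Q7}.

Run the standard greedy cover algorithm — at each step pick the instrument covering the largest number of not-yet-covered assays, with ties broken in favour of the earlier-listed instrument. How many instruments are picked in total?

5

Greedy: pick S1 (covers 4 new) → pick S3 (covers 3 new) → pick S2 (covers 2 new) → pick S4 (covers 1 new) → pick S5 (covers 1 new). Total picks: 5.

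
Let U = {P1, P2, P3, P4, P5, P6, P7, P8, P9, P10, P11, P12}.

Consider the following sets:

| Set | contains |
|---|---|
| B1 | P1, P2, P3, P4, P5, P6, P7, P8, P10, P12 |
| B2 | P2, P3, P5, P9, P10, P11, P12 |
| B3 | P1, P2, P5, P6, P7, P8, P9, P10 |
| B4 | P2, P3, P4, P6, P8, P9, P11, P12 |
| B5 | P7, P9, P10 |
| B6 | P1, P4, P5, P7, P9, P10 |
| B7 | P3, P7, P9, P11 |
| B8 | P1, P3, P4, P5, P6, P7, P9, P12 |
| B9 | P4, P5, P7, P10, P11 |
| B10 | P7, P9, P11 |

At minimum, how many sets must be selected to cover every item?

B1 and B2 cover everything between them: the union {P1, P2, P3, P4, P5, P6, P7, P8, P9, P10, P11, P12} is all of U.
No single set has all 12 items (the largest, B1, has 10), so 2 is optimal.

2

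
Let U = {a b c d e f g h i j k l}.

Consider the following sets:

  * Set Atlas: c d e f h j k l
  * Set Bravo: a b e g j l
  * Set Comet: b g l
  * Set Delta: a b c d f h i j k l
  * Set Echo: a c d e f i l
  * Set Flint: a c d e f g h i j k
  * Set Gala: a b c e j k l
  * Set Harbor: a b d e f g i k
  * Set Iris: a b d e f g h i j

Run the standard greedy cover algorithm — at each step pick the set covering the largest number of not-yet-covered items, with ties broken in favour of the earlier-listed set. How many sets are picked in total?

Greedy: pick Delta (covers 10 new) → pick Bravo (covers 2 new). Total picks: 2.

2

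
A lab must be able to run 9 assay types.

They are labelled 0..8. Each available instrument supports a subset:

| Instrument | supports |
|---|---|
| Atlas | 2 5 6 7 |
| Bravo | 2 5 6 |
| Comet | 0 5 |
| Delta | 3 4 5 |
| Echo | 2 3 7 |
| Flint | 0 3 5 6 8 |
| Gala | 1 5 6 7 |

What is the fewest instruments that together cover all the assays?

4

Take {Atlas, Delta, Flint, Gala}. Their union is {0, 1, 2, 3, 4, 5, 6, 7, 8}, which is all 9 assays.
No 3 of the 7 instruments cover everything (all 35 combinations miss at least one assay), so 4 is optimal.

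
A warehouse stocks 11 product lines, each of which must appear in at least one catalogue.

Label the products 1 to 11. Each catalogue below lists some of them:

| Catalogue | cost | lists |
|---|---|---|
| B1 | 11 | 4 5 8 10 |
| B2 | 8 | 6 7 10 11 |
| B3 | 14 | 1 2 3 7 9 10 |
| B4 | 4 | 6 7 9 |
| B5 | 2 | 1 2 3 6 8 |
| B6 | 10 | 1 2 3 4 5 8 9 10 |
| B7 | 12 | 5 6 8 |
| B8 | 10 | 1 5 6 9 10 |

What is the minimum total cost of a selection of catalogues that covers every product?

B2, B6 together cover every product (B2 ∪ B6 = {1, 2, 3, 4, 5, 6, 7, 8, 9, 10, 11}); total cost 8 + 10 = 18.
The greedy pick B5, B4, B6, B2 costs 24; no covering selection beats 18.

18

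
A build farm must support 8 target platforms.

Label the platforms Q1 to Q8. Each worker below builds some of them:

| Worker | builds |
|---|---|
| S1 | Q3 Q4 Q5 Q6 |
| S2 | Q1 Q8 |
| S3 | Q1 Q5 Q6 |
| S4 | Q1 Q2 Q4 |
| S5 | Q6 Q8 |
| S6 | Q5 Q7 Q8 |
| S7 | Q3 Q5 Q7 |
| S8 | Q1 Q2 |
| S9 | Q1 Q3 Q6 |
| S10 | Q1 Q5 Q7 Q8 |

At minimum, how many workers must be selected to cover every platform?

3

S4 and S9 and S10 together: S4 ∪ S9 ∪ S10 = {Q1, Q2, Q3, Q4, Q5, Q6, Q7, Q8} — every platform is covered.
No 2 of the 10 workers cover everything (all 45 combinations miss at least one platform), so 3 is optimal.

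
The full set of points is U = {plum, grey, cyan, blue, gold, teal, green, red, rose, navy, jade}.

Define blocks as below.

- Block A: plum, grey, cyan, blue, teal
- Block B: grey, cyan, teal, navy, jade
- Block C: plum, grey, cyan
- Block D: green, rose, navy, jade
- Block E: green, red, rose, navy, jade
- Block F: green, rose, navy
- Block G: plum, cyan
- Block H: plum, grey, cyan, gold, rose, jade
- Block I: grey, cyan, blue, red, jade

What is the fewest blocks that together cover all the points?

3

A and E and H together: A ∪ E ∪ H = {plum, grey, cyan, blue, gold, teal, green, red, rose, navy, jade} — every point is covered.
Only H contains gold, so H is forced; the remaining 5 points need at least 2 more blocks (each remaining block adds at most 3) — so at least 3 blocks are needed, and 3 is optimal.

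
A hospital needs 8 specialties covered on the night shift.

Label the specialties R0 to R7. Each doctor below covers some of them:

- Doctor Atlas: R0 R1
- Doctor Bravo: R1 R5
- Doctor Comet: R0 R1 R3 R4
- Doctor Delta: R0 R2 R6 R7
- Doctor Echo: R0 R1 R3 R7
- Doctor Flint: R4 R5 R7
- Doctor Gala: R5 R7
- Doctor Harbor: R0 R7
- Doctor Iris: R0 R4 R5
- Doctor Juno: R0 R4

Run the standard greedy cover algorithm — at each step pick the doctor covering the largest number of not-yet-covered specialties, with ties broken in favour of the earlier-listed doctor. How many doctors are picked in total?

3

Greedy: pick Comet (covers 4 new) → pick Delta (covers 3 new) → pick Bravo (covers 1 new). Total picks: 3.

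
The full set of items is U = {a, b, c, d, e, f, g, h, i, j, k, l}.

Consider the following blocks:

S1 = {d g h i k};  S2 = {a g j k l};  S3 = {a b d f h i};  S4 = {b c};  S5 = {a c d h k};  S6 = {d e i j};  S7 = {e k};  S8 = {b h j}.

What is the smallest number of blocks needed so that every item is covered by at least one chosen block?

S2, S3, S5, and S7 cover everything between them: the union {a, b, c, d, e, f, g, h, i, j, k, l} is all of U.
No 3 of the 8 blocks cover everything (all 56 combinations miss at least one item), so 4 is optimal.

4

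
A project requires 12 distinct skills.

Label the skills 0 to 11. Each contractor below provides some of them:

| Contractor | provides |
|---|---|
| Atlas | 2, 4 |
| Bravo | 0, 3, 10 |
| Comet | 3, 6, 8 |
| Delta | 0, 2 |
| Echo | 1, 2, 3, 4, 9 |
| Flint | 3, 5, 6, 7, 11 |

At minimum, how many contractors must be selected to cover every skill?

4

Bravo and Comet and Echo and Flint together: Bravo ∪ Comet ∪ Echo ∪ Flint = {0, 1, 2, 3, 4, 5, 6, 7, 8, 9, 10, 11} — every skill is covered.
Only Comet contains 8, so Comet is forced; the remaining 9 skills need at least 3 more contractors (each remaining contractor adds at most 4) — so at least 4 contractors are needed, and 4 is optimal.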